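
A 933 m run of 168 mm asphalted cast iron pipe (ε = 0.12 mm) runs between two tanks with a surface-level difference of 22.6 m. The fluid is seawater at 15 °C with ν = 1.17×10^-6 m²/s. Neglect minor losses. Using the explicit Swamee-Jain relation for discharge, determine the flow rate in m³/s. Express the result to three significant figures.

Swamee-Jain (Type II): Q = -0.965·√(gD⁵h_f/L)·ln[ε/(3.7D) + √(3.17ν²L/(gD³h_f))]
√(gD⁵h_f/L) = √(9.81·0.168⁵·22.6/933) = 0.005639
ε/(3.7D) = 1.93×10^-4; √(3.17ν²L/(gD³h_f)) = 6.21×10^-5
Q = -0.965·0.005639·ln(2.551×10^-4) = 0.04503 m³/s
Check: V = 2.03 m/s, Re = 2.92×10^5, f = 0.01949, h_f = 22.8 m ≈ 22.6 m ✓

Q ≈ 0.0450 m³/s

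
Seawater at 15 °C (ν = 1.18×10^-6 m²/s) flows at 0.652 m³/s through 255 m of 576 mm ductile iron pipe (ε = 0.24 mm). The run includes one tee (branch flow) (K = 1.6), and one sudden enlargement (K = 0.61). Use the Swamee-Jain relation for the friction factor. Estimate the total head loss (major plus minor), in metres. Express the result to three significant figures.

V = 4Q/(πD²) = 2.502 m/s; V²/2g = 0.3191 m
Re = 1.22×10^6, ε/D = 4.17×10^-4 → f = 0.01660 (Swamee-Jain)
Major: h_f = f(L/D)·V²/2g = 0.01660·442.7·0.3191 = 2.345 m
Minor: ΣK = 2.21; h_m = ΣK·V²/2g = 0.7052 m
Total H_L = 2.345 + 0.7052 = 3.051 m

H_L ≈ 3.05 m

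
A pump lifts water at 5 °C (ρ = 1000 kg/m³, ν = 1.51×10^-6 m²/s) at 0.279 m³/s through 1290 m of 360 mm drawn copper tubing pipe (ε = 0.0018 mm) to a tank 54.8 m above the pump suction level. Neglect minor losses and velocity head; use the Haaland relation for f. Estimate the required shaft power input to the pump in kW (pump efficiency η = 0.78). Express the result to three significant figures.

P_shaft ≈ 253 kW

V = 4Q/(πD²) = 2.741 m/s; Re = 6.53×10^5; ε/D = 5.00×10^-6; f = 0.01253
h_f = f(L/D)V²/2g = 17.19 m
Total head H = z + h_f = 54.8 + 17.19 = 71.99 m
P_hyd = ρgQH = 1000·9.81·0.279·71.99 = 197.0 kW
P_shaft = P_hyd/η = 197.0/0.78 = 252.6 kW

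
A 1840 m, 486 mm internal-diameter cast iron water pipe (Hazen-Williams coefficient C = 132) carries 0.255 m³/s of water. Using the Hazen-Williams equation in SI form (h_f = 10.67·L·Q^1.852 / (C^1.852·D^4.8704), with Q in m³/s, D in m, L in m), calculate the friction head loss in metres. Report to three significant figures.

h_f = 10.67·1840·0.255^1.852 / (132^1.852·0.486^4.8704) = 6.206 m

h_f ≈ 6.21 m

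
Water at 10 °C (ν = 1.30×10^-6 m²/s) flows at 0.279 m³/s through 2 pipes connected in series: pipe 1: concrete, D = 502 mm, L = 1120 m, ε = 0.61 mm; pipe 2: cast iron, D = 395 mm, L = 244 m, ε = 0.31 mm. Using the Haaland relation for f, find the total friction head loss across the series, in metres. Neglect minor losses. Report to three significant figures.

Pipe 1: V = 1.410 m/s, Re = 5.44×10^5, ε/D = 0.00122, f = 0.02106, h_1 = f(L/D)V²/2g = 4.759 m
Pipe 2: V = 2.277 m/s, Re = 6.92×10^5, ε/D = 7.85×10^-4, f = 0.01902, h_2 = f(L/D)V²/2g = 3.104 m
Series → Q common, losses add: H = Σh = 7.863 m

H ≈ 7.86 m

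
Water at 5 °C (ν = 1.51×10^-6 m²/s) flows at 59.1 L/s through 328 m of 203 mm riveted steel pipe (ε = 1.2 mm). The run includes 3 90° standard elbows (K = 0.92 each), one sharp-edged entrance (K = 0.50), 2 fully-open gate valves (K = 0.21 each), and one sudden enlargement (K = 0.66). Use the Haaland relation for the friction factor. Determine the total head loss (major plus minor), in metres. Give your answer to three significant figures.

V = 4Q/(πD²) = 1.826 m/s; V²/2g = 0.1699 m
Re = 2.45×10^5, ε/D = 0.00591 → f = 0.03235 (Haaland)
Major: h_f = f(L/D)·V²/2g = 0.03235·1616·0.1699 = 8.883 m
Minor: ΣK = 4.34; h_m = ΣK·V²/2g = 0.7376 m
Total H_L = 8.883 + 0.7376 = 9.620 m

H_L ≈ 9.62 m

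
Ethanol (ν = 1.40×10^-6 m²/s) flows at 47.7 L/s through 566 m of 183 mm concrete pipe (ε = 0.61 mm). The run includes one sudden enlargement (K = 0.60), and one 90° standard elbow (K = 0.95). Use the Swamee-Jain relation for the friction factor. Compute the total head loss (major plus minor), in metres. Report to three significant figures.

H_L ≈ 14.6 m

V = 4Q/(πD²) = 1.814 m/s; V²/2g = 0.1676 m
Re = 2.37×10^5, ε/D = 0.00333 → f = 0.02765 (Swamee-Jain)
Major: h_f = f(L/D)·V²/2g = 0.02765·3093·0.1676 = 14.34 m
Minor: ΣK = 1.55; h_m = ΣK·V²/2g = 0.2598 m
Total H_L = 14.34 + 0.2598 = 14.60 m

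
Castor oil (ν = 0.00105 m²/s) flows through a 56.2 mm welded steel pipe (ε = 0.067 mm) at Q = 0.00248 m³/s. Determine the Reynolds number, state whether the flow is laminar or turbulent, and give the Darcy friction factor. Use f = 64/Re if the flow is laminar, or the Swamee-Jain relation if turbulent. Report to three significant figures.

V = 4Q/(πD²) = 0.9997 m/s
Re = VD/ν = 0.9997·0.0562/0.00105 = 53.5
Re < 2300 → laminar → f = 64/Re = 1.196

Re ≈ 53.5; laminar; f = 64/Re ≈ 1.20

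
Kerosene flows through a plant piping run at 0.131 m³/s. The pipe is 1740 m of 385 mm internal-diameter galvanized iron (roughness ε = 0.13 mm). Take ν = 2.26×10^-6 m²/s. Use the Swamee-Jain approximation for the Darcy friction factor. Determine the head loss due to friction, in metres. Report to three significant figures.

V = 4Q/(πD²) = 4·0.131/(π·0.385²) = 1.125 m/s
Re = VD/ν = 1.125·0.385/2.26×10^-6 = 1.92×10^5 → turbulent
ε/D = 0.13/385 = 3.38×10^-4
Swamee-Jain: f = 0.01810
h_f = f(L/D)V²/(2g) = 0.01810·(1740/0.385)·1.125²/(2·9.81) = 5.281 m

h_f ≈ 5.28 m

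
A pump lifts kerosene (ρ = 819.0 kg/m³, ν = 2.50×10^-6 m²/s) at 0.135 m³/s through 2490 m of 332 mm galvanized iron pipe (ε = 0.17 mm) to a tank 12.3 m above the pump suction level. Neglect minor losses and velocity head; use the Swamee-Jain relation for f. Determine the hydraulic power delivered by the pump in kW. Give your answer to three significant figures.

V = 4Q/(πD²) = 1.559 m/s; Re = 2.07×10^5; ε/D = 5.12×10^-4; f = 0.01894
h_f = f(L/D)V²/2g = 17.61 m
Total head H = z + h_f = 12.3 + 17.61 = 29.91 m
P_hyd = ρgQH = 819.0·9.81·0.135·29.91 = 32.44 kW

P_hyd ≈ 32.4 kW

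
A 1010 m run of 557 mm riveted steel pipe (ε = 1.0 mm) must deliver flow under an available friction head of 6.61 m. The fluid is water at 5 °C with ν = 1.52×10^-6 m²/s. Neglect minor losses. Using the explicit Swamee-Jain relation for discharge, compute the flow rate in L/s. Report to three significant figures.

Q ≈ 429 L/s

Swamee-Jain (Type II): Q = -0.965·√(gD⁵h_f/L)·ln[ε/(3.7D) + √(3.17ν²L/(gD³h_f))]
√(gD⁵h_f/L) = √(9.81·0.557⁵·6.61/1010) = 0.05867
ε/(3.7D) = 4.85×10^-4; √(3.17ν²L/(gD³h_f)) = 2.57×10^-5
Q = -0.965·0.05867·ln(5.109×10^-4) = 0.4291 m³/s
Check: V = 1.76 m/s, Re = 6.45×10^5, f = 0.02317, h_f = 6.64 m ≈ 6.61 m ✓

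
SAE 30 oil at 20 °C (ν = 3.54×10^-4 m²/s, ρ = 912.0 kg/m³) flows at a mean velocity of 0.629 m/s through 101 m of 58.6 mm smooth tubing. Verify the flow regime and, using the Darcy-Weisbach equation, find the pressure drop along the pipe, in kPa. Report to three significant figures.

Re = VD/ν = 0.629·0.05860/3.54×10^-4 = 104 → laminar (Re < 2300)
f = 64/Re = 0.6147
h_f = f(L/D)V²/(2g) = 0.6147·(101/0.05860)·0.629²/(2·9.81) = 21.36 m
Δp = ρg·h_f = 912.0·9.81·21.36 = 191.1 kPa

Δp ≈ 191 kPa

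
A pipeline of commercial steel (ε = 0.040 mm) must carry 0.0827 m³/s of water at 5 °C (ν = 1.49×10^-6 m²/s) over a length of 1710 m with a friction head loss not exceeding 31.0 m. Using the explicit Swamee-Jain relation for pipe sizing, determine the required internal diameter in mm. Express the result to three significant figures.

Swamee-Jain (Type III): D = 0.66·[ε^1.25·(LQ²/(gh_f))^4.75 + ν·Q^9.4·(L/(gh_f))^5.2]^0.04
LQ²/(gh_f) = 0.03846; L/(gh_f) = 5.623
Term 1 = ε^1.25·(…)^4.75 = 6.04×10^-13; Term 2 = ν·Q^9.4·(…)^5.2 = 7.90×10^-13
D = 0.66·(6.04×10^-13 + 7.90×10^-13)^0.04 = 0.2215 m = 221 mm
Check: V = 2.15 m/s, Re = 3.19×10^5, f = 0.01604, h_f = 29.1 m ≈ 31.0 m ✓

D ≈ 221 mm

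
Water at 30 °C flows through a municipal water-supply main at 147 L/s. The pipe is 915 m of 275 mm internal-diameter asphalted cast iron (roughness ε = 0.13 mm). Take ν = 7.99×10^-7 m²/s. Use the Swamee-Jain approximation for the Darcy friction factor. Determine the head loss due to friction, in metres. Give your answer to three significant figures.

V = 4Q/(πD²) = 4·0.147/(π·0.275²) = 2.475 m/s
Re = VD/ν = 2.475·0.275/7.99×10^-7 = 8.52×10^5 → turbulent
ε/D = 0.13/275 = 4.73×10^-4
Swamee-Jain: f = 0.01720
h_f = f(L/D)V²/(2g) = 0.01720·(915/0.275)·2.475²/(2·9.81) = 17.87 m

h_f ≈ 17.9 m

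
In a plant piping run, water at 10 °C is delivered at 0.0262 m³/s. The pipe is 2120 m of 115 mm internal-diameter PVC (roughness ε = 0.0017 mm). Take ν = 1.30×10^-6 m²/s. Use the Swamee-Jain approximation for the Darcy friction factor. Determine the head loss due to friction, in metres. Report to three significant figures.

h_f ≈ 91.8 m

V = 4Q/(πD²) = 4·0.0262/(π·0.115²) = 2.522 m/s
Re = VD/ν = 2.522·0.115/1.30×10^-6 = 2.23×10^5 → turbulent
ε/D = 0.0017/115 = 1.48×10^-5
Swamee-Jain: f = 0.01535
h_f = f(L/D)V²/(2g) = 0.01535·(2120/0.115)·2.522²/(2·9.81) = 91.77 m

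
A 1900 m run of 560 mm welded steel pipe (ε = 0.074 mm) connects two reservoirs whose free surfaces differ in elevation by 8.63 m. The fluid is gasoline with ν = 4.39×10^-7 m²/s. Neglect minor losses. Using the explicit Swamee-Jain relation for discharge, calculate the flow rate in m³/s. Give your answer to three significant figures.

Swamee-Jain (Type II): Q = -0.965·√(gD⁵h_f/L)·ln[ε/(3.7D) + √(3.17ν²L/(gD³h_f))]
√(gD⁵h_f/L) = √(9.81·0.560⁵·8.63/1900) = 0.04954
ε/(3.7D) = 3.57×10^-5; √(3.17ν²L/(gD³h_f)) = 8.84×10^-6
Q = -0.965·0.04954·ln(4.455×10^-5) = 0.4789 m³/s
Check: V = 1.94 m/s, Re = 2.48×10^6, f = 0.01328, h_f = 8.68 m ≈ 8.63 m ✓

Q ≈ 0.479 m³/s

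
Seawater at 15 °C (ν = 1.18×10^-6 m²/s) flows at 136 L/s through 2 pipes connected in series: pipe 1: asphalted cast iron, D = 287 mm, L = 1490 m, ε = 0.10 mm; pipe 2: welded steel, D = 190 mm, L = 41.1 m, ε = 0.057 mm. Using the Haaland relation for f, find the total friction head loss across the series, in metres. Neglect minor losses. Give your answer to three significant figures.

H ≈ 23.3 m

Pipe 1: V = 2.102 m/s, Re = 5.11×10^5, ε/D = 3.48×10^-4, f = 0.01651, h_1 = f(L/D)V²/2g = 19.31 m
Pipe 2: V = 4.797 m/s, Re = 7.72×10^5, ε/D = 3.00×10^-4, f = 0.01577, h_2 = f(L/D)V²/2g = 4.001 m
Series → Q common, losses add: H = Σh = 23.31 m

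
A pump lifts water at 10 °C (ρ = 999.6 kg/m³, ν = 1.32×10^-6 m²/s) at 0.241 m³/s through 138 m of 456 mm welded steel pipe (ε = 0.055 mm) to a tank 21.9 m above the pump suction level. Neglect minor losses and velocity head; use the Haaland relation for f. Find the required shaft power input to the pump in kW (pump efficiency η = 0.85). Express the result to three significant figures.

P_shaft ≈ 62.2 kW

V = 4Q/(πD²) = 1.476 m/s; Re = 5.10×10^5; ε/D = 1.21×10^-4; f = 0.01446
h_f = f(L/D)V²/2g = 0.4858 m
Total head H = z + h_f = 21.9 + 0.4858 = 22.39 m
P_hyd = ρgQH = 999.6·9.81·0.241·22.39 = 52.90 kW
P_shaft = P_hyd/η = 52.90/0.85 = 62.24 kW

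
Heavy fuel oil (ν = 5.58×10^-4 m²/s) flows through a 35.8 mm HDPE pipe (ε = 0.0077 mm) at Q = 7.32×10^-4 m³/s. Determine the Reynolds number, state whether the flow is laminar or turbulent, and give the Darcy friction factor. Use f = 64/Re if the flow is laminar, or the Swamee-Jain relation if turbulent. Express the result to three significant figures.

V = 4Q/(πD²) = 0.7272 m/s
Re = VD/ν = 0.7272·0.0358/5.58×10^-4 = 46.7
Re < 2300 → laminar → f = 64/Re = 1.372

Re ≈ 46.7; laminar; f = 64/Re ≈ 1.37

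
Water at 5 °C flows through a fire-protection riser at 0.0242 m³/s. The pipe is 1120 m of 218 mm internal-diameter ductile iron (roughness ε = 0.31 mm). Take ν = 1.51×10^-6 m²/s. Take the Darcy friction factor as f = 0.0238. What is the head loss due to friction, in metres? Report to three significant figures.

h_f ≈ 2.62 m

V = 4Q/(πD²) = 4·0.0242/(π·0.218²) = 0.6484 m/s
h_f = f(L/D)V²/(2g) = 0.02380·(1120/0.218)·0.6484²/(2·9.81) = 2.620 m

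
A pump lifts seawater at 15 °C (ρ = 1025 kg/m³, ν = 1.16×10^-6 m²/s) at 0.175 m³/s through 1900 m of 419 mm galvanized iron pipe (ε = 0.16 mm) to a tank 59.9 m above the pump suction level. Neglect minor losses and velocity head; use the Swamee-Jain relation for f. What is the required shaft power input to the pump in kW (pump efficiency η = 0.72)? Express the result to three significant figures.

P_shaft ≈ 162 kW

V = 4Q/(πD²) = 1.269 m/s; Re = 4.58×10^5; ε/D = 3.82×10^-4; f = 0.01708
h_f = f(L/D)V²/2g = 6.358 m
Total head H = z + h_f = 59.9 + 6.358 = 66.26 m
P_hyd = ρgQH = 1025·9.81·0.175·66.26 = 116.6 kW
P_shaft = P_hyd/η = 116.6/0.72 = 161.9 kW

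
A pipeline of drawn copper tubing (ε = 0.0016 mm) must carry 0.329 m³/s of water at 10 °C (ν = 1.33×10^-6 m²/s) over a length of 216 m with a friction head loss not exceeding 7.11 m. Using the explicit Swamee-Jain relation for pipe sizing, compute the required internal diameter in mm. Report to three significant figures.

Swamee-Jain (Type III): D = 0.66·[ε^1.25·(LQ²/(gh_f))^4.75 + ν·Q^9.4·(L/(gh_f))^5.2]^0.04
LQ²/(gh_f) = 0.3352; L/(gh_f) = 3.097
Term 1 = ε^1.25·(…)^4.75 = 3.16×10^-10; Term 2 = ν·Q^9.4·(…)^5.2 = 1.37×10^-8
D = 0.66·(3.16×10^-10 + 1.37×10^-8)^0.04 = 0.3202 m = 320 mm
Check: V = 4.08 m/s, Re = 9.84×10^5, f = 0.01176, h_f = 6.75 m ≈ 7.11 m ✓

D ≈ 320 mm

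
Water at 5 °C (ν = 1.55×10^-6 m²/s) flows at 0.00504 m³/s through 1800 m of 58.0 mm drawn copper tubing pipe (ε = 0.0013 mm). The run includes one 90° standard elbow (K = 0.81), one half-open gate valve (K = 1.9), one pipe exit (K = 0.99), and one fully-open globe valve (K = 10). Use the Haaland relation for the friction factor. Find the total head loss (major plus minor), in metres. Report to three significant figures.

H_L ≈ 113 m

V = 4Q/(πD²) = 1.908 m/s; V²/2g = 0.1855 m
Re = 7.14×10^4, ε/D = 2.24×10^-5 → f = 0.01922 (Haaland)
Major: h_f = f(L/D)·V²/2g = 0.01922·31034·0.1855 = 110.6 m
Minor: ΣK = 13.7; h_m = ΣK·V²/2g = 2.541 m
Total H_L = 110.6 + 2.541 = 113.2 m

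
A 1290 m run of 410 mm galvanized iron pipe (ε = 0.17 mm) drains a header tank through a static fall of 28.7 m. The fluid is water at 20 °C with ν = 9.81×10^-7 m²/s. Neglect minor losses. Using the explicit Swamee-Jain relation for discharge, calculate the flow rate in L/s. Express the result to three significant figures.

Swamee-Jain (Type II): Q = -0.965·√(gD⁵h_f/L)·ln[ε/(3.7D) + √(3.17ν²L/(gD³h_f))]
√(gD⁵h_f/L) = √(9.81·0.410⁵·28.7/1290) = 0.05029
ε/(3.7D) = 1.12×10^-4; √(3.17ν²L/(gD³h_f)) = 1.42×10^-5
Q = -0.965·0.05029·ln(1.263×10^-4) = 0.4356 m³/s
Check: V = 3.30 m/s, Re = 1.38×10^6, f = 0.01653, h_f = 28.9 m ≈ 28.7 m ✓

Q ≈ 436 L/s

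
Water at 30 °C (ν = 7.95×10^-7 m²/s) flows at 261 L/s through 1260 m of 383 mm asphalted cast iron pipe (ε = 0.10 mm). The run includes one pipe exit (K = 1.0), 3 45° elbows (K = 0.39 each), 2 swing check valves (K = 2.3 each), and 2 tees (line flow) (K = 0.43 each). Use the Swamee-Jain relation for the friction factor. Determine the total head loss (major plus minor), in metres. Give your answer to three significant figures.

V = 4Q/(πD²) = 2.265 m/s; V²/2g = 0.2616 m
Re = 1.09×10^6, ε/D = 2.61×10^-4 → f = 0.01533 (Swamee-Jain)
Major: h_f = f(L/D)·V²/2g = 0.01533·3290·0.2616 = 13.20 m
Minor: ΣK = 7.63; h_m = ΣK·V²/2g = 1.996 m
Total H_L = 13.20 + 1.996 = 15.19 m

H_L ≈ 15.2 m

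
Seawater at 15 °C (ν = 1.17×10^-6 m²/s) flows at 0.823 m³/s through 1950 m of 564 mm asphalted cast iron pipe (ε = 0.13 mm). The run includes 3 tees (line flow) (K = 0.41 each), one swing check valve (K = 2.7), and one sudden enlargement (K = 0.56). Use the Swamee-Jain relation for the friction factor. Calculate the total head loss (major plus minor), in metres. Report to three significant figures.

H_L ≈ 30.8 m

V = 4Q/(πD²) = 3.294 m/s; V²/2g = 0.5531 m
Re = 1.59×10^6, ε/D = 2.30×10^-4 → f = 0.01479 (Swamee-Jain)
Major: h_f = f(L/D)·V²/2g = 0.01479·3457·0.5531 = 28.28 m
Minor: ΣK = 4.49; h_m = ΣK·V²/2g = 2.483 m
Total H_L = 28.28 + 2.483 = 30.77 m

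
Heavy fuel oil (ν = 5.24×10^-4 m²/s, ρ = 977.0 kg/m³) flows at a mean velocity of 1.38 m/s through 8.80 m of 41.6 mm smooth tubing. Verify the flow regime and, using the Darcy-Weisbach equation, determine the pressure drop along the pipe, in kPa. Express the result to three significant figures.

Re = VD/ν = 1.38·0.04160/5.24×10^-4 = 110 → laminar (Re < 2300)
f = 64/Re = 0.5842
h_f = f(L/D)V²/(2g) = 0.5842·(8.80/0.04160)·1.38²/(2·9.81) = 11.99 m
Δp = ρg·h_f = 977.0·9.81·11.99 = 115.0 kPa

Δp ≈ 115 kPa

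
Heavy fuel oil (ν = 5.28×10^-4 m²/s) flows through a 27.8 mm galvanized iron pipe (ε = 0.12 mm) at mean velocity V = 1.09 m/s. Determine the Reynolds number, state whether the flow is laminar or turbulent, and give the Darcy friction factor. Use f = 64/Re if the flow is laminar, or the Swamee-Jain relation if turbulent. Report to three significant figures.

Re = VD/ν = 1.090·0.0278/5.28×10^-4 = 57.4
Re < 2300 → laminar → f = 64/Re = 1.115

Re ≈ 57.4; laminar; f = 64/Re ≈ 1.12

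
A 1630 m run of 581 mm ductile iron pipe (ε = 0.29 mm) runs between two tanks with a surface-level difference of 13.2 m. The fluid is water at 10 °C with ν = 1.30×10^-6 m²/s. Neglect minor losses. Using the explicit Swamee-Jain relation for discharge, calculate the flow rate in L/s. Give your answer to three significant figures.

Swamee-Jain (Type II): Q = -0.965·√(gD⁵h_f/L)·ln[ε/(3.7D) + √(3.17ν²L/(gD³h_f))]
√(gD⁵h_f/L) = √(9.81·0.581⁵·13.2/1630) = 0.07252
ε/(3.7D) = 1.35×10^-4; √(3.17ν²L/(gD³h_f)) = 1.85×10^-5
Q = -0.965·0.07252·ln(1.534×10^-4) = 0.6146 m³/s
Check: V = 2.32 m/s, Re = 1.04×10^6, f = 0.01728, h_f = 13.3 m ≈ 13.2 m ✓

Q ≈ 615 L/s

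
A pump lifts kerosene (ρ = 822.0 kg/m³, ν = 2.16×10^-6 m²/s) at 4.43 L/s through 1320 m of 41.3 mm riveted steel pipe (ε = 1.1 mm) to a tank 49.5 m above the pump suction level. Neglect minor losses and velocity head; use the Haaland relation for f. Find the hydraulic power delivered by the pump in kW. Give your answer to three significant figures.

V = 4Q/(πD²) = 3.307 m/s; Re = 6.32×10^4; ε/D = 0.0266; f = 0.05508
h_f = f(L/D)V²/2g = 981.1 m
Total head H = z + h_f = 49.5 + 981.1 = 1031 m
P_hyd = ρgQH = 822.0·9.81·0.00443·1031 = 36.82 kW

P_hyd ≈ 36.8 kW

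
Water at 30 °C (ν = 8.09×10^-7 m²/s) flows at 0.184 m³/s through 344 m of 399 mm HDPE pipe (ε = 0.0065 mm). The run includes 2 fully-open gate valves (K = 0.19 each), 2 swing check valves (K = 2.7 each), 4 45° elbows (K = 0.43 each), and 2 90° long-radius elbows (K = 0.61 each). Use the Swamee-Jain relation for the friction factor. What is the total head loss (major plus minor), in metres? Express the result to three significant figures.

H_L ≈ 2.16 m

V = 4Q/(πD²) = 1.472 m/s; V²/2g = 0.1104 m
Re = 7.26×10^5, ε/D = 1.63×10^-5 → f = 0.01258 (Swamee-Jain)
Major: h_f = f(L/D)·V²/2g = 0.01258·862.2·0.1104 = 1.197 m
Minor: ΣK = 8.72; h_m = ΣK·V²/2g = 0.9625 m
Total H_L = 1.197 + 0.9625 = 2.160 m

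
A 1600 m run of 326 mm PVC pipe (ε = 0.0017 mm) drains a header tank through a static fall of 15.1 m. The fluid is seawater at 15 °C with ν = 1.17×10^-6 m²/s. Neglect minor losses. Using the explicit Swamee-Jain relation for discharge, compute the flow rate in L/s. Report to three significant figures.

Swamee-Jain (Type II): Q = -0.965·√(gD⁵h_f/L)·ln[ε/(3.7D) + √(3.17ν²L/(gD³h_f))]
√(gD⁵h_f/L) = √(9.81·0.326⁵·15.1/1600) = 0.01846
ε/(3.7D) = 1.41×10^-6; √(3.17ν²L/(gD³h_f)) = 3.68×10^-5
Q = -0.965·0.01846·ln(3.819×10^-5) = 0.1813 m³/s
Check: V = 2.17 m/s, Re = 6.05×10^5, f = 0.01275, h_f = 15.0 m ≈ 15.1 m ✓

Q ≈ 181 L/s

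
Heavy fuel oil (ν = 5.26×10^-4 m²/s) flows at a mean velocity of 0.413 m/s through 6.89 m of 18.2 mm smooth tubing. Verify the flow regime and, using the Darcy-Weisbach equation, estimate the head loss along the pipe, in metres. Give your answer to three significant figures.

Re = VD/ν = 0.413·0.01820/5.26×10^-4 = 14.3 → laminar (Re < 2300)
f = 64/Re = 4.479
h_f = f(L/D)V²/(2g) = 4.479·(6.89/0.01820)·0.413²/(2·9.81) = 14.74 m

h_f ≈ 14.7 m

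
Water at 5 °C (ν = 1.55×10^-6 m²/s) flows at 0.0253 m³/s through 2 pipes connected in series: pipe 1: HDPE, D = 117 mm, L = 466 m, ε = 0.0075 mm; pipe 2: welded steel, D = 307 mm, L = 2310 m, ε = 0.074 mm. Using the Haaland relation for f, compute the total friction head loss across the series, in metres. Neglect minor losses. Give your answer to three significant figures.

H ≈ 19.2 m

Pipe 1: V = 2.353 m/s, Re = 1.78×10^5, ε/D = 6.41×10^-5, f = 0.01626, h_1 = f(L/D)V²/2g = 18.28 m
Pipe 2: V = 0.3418 m/s, Re = 6.77×10^4, ε/D = 2.41×10^-4, f = 0.02024, h_2 = f(L/D)V²/2g = 0.9068 m
Series → Q common, losses add: H = Σh = 19.19 m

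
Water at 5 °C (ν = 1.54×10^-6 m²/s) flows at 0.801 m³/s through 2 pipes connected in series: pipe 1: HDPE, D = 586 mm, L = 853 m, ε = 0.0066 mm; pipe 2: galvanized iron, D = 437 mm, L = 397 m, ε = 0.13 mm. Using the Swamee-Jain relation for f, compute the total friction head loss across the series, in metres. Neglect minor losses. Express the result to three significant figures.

H ≈ 28.1 m

Pipe 1: V = 2.970 m/s, Re = 1.13×10^6, ε/D = 1.13×10^-5, f = 0.01167, h_1 = f(L/D)V²/2g = 7.636 m
Pipe 2: V = 5.340 m/s, Re = 1.52×10^6, ε/D = 2.97×10^-4, f = 0.01549, h_2 = f(L/D)V²/2g = 20.46 m
Series → Q common, losses add: H = Σh = 28.09 m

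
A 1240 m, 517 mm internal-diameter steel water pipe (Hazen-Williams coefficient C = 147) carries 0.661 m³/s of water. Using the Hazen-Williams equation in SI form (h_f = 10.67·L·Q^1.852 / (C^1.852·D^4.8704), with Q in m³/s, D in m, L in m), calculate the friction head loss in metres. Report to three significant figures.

h_f = 10.67·1240·0.661^1.852 / (147^1.852·0.517^4.8704) = 14.80 m

h_f ≈ 14.8 m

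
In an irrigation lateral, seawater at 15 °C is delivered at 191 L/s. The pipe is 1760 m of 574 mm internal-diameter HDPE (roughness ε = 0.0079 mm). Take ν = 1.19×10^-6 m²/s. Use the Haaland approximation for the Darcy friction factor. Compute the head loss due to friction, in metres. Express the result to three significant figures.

V = 4Q/(πD²) = 4·0.191/(π·0.574²) = 0.7381 m/s
Re = VD/ν = 0.7381·0.574/1.19×10^-6 = 3.56×10^5 → turbulent
ε/D = 0.0079/574 = 1.38×10^-5
Haaland: f = 0.01402
h_f = f(L/D)V²/(2g) = 0.01402·(1760/0.574)·0.7381²/(2·9.81) = 1.194 m

h_f ≈ 1.19 m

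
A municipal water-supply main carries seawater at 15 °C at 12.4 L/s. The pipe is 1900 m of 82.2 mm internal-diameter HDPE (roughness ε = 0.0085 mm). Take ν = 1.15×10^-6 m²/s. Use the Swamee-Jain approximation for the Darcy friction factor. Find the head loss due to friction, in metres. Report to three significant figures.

h_f ≈ 109 m

V = 4Q/(πD²) = 4·0.0124/(π·0.0822²) = 2.337 m/s
Re = VD/ν = 2.337·0.0822/1.15×10^-6 = 1.67×10^5 → turbulent
ε/D = 0.0085/82.2 = 1.03×10^-4
Swamee-Jain: f = 0.01690
h_f = f(L/D)V²/(2g) = 0.01690·(1900/0.0822)·2.337²/(2·9.81) = 108.7 m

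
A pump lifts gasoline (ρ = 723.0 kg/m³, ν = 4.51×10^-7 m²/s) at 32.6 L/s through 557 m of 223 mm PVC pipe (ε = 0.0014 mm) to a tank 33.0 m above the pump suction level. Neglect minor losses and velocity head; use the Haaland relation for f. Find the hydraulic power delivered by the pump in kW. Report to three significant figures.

V = 4Q/(πD²) = 0.8347 m/s; Re = 4.13×10^5; ε/D = 6.28×10^-6; f = 0.01358
h_f = f(L/D)V²/2g = 1.205 m
Total head H = z + h_f = 33.0 + 1.205 = 34.20 m
P_hyd = ρgQH = 723.0·9.81·0.0326·34.20 = 7.909 kW

P_hyd ≈ 7.91 kW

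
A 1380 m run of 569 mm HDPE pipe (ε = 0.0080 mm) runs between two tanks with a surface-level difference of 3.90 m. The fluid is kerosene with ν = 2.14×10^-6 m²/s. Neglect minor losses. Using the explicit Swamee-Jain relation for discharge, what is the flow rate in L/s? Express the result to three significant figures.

Q ≈ 383 L/s

Swamee-Jain (Type II): Q = -0.965·√(gD⁵h_f/L)·ln[ε/(3.7D) + √(3.17ν²L/(gD³h_f))]
√(gD⁵h_f/L) = √(9.81·0.569⁵·3.90/1380) = 0.04066
ε/(3.7D) = 3.80×10^-6; √(3.17ν²L/(gD³h_f)) = 5.33×10^-5
Q = -0.965·0.04066·ln(5.711×10^-5) = 0.3834 m³/s
Check: V = 1.51 m/s, Re = 4.01×10^5, f = 0.01382, h_f = 3.88 m ≈ 3.90 m ✓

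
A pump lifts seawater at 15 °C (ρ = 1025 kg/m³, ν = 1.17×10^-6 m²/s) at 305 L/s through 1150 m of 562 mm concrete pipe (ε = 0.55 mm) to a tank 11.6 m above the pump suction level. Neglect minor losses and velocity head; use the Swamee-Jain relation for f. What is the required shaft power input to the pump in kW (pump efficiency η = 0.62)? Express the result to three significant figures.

V = 4Q/(πD²) = 1.230 m/s; Re = 5.91×10^5; ε/D = 9.79×10^-4; f = 0.02016
h_f = f(L/D)V²/2g = 3.179 m
Total head H = z + h_f = 11.6 + 3.179 = 14.78 m
P_hyd = ρgQH = 1025·9.81·0.305·14.78 = 45.33 kW
P_shaft = P_hyd/η = 45.33/0.62 = 73.11 kW

P_shaft ≈ 73.1 kW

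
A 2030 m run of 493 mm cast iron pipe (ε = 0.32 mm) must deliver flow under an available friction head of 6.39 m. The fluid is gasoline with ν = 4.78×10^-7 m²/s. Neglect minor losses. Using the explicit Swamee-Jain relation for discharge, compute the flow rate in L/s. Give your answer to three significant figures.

Q ≈ 248 L/s

Swamee-Jain (Type II): Q = -0.965·√(gD⁵h_f/L)·ln[ε/(3.7D) + √(3.17ν²L/(gD³h_f))]
√(gD⁵h_f/L) = √(9.81·0.493⁵·6.39/2030) = 0.02999
ε/(3.7D) = 1.75×10^-4; √(3.17ν²L/(gD³h_f)) = 1.40×10^-5
Q = -0.965·0.02999·ln(1.894×10^-4) = 0.2481 m³/s
Check: V = 1.30 m/s, Re = 1.34×10^6, f = 0.01812, h_f = 6.42 m ≈ 6.39 m ✓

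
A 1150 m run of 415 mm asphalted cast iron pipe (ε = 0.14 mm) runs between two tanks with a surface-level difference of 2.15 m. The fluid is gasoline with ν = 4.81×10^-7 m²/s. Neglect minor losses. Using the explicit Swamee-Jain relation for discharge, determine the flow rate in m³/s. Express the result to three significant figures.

Swamee-Jain (Type II): Q = -0.965·√(gD⁵h_f/L)·ln[ε/(3.7D) + √(3.17ν²L/(gD³h_f))]
√(gD⁵h_f/L) = √(9.81·0.415⁵·2.15/1150) = 0.01503
ε/(3.7D) = 9.12×10^-5; √(3.17ν²L/(gD³h_f)) = 2.37×10^-5
Q = -0.965·0.01503·ln(1.148×10^-4) = 0.1315 m³/s
Check: V = 0.972 m/s, Re = 8.39×10^5, f = 0.01620, h_f = 2.16 m ≈ 2.15 m ✓

Q ≈ 0.132 m³/s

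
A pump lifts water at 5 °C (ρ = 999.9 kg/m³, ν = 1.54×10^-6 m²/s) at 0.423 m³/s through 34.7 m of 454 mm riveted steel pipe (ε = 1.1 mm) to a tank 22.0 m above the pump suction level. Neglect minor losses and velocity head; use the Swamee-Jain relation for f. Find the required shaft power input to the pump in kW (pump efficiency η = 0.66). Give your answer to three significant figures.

V = 4Q/(πD²) = 2.613 m/s; Re = 7.70×10^5; ε/D = 0.00242; f = 0.02496
h_f = f(L/D)V²/2g = 0.6638 m
Total head H = z + h_f = 22.0 + 0.6638 = 22.66 m
P_hyd = ρgQH = 999.9·9.81·0.423·22.66 = 94.04 kW
P_shaft = P_hyd/η = 94.04/0.66 = 142.5 kW

P_shaft ≈ 142 kW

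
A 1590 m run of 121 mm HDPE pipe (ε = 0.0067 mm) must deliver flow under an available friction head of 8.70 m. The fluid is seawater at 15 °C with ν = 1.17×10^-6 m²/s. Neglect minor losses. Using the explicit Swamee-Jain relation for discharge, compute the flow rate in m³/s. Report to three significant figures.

Q ≈ 0.00955 m³/s

Swamee-Jain (Type II): Q = -0.965·√(gD⁵h_f/L)·ln[ε/(3.7D) + √(3.17ν²L/(gD³h_f))]
√(gD⁵h_f/L) = √(9.81·0.121⁵·8.70/1590) = 0.001180
ε/(3.7D) = 1.50×10^-5; √(3.17ν²L/(gD³h_f)) = 2.14×10^-4
Q = -0.965·0.001180·ln(2.286×10^-4) = 0.009546 m³/s
Check: V = 0.830 m/s, Re = 8.59×10^4, f = 0.01875, h_f = 8.65 m ≈ 8.70 m ✓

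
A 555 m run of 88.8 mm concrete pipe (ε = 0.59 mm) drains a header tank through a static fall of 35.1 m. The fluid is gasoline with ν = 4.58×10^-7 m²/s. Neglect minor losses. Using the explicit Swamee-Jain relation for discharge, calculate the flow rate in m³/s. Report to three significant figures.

Swamee-Jain (Type II): Q = -0.965·√(gD⁵h_f/L)·ln[ε/(3.7D) + √(3.17ν²L/(gD³h_f))]
√(gD⁵h_f/L) = √(9.81·0.0888⁵·35.1/555) = 0.001851
ε/(3.7D) = 0.00180; √(3.17ν²L/(gD³h_f)) = 3.91×10^-5
Q = -0.965·0.001851·ln(0.001835) = 0.01125 m³/s
Check: V = 1.82 m/s, Re = 3.52×10^5, f = 0.03350, h_f = 35.2 m ≈ 35.1 m ✓

Q ≈ 0.0113 m³/s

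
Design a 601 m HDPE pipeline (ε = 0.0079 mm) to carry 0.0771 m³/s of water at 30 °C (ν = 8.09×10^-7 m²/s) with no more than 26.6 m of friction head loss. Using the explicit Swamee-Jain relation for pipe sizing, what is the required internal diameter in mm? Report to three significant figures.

D ≈ 173 mm

Swamee-Jain (Type III): D = 0.66·[ε^1.25·(LQ²/(gh_f))^4.75 + ν·Q^9.4·(L/(gh_f))^5.2]^0.04
LQ²/(gh_f) = 0.01369; L/(gh_f) = 2.303
Term 1 = ε^1.25·(…)^4.75 = 5.89×10^-16; Term 2 = ν·Q^9.4·(…)^5.2 = 2.14×10^-15
D = 0.66·(5.89×10^-16 + 2.14×10^-15)^0.04 = 0.1726 m = 173 mm
Check: V = 3.30 m/s, Re = 7.03×10^5, f = 0.01316, h_f = 25.4 m ≈ 26.6 m ✓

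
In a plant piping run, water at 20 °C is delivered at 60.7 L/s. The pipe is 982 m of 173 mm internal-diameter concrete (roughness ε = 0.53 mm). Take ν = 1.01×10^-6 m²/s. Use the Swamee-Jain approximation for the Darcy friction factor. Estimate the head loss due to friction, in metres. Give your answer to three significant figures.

h_f ≈ 51.6 m

V = 4Q/(πD²) = 4·0.0607/(π·0.173²) = 2.582 m/s
Re = VD/ν = 2.582·0.173/1.01×10^-6 = 4.42×10^5 → turbulent
ε/D = 0.53/173 = 0.00306
Swamee-Jain: f = 0.02674
h_f = f(L/D)V²/(2g) = 0.02674·(982/0.173)·2.582²/(2·9.81) = 51.59 m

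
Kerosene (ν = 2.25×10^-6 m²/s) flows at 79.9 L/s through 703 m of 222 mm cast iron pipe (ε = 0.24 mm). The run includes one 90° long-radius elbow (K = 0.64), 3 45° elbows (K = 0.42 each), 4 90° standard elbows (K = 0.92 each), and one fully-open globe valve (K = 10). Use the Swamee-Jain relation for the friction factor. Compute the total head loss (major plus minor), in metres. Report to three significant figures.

H_L ≈ 18.2 m

V = 4Q/(πD²) = 2.064 m/s; V²/2g = 0.2172 m
Re = 2.04×10^5, ε/D = 0.00108 → f = 0.02148 (Swamee-Jain)
Major: h_f = f(L/D)·V²/2g = 0.02148·3167·0.2172 = 14.77 m
Minor: ΣK = 15.6; h_m = ΣK·V²/2g = 3.384 m
Total H_L = 14.77 + 3.384 = 18.16 m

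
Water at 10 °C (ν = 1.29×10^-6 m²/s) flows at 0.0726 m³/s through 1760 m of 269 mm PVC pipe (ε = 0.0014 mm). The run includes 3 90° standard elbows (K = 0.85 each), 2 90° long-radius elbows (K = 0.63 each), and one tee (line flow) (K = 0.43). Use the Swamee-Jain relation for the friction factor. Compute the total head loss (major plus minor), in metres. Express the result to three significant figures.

H_L ≈ 8.38 m

V = 4Q/(πD²) = 1.277 m/s; V²/2g = 0.08317 m
Re = 2.66×10^5, ε/D = 5.20×10^-6 → f = 0.01476 (Swamee-Jain)
Major: h_f = f(L/D)·V²/2g = 0.01476·6543·0.08317 = 8.030 m
Minor: ΣK = 4.24; h_m = ΣK·V²/2g = 0.3527 m
Total H_L = 8.030 + 0.3527 = 8.383 m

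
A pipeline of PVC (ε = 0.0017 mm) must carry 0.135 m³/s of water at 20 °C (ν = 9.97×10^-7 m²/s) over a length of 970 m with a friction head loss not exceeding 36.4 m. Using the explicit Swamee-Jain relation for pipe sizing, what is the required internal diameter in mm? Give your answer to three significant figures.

Swamee-Jain (Type III): D = 0.66·[ε^1.25·(LQ²/(gh_f))^4.75 + ν·Q^9.4·(L/(gh_f))^5.2]^0.04
LQ²/(gh_f) = 0.04951; L/(gh_f) = 2.716
Term 1 = ε^1.25·(…)^4.75 = 3.87×10^-14; Term 2 = ν·Q^9.4·(…)^5.2 = 1.20×10^-12
D = 0.66·(3.87×10^-14 + 1.20×10^-12)^0.04 = 0.2205 m = 220 mm
Check: V = 3.54 m/s, Re = 7.82×10^5, f = 0.01227, h_f = 34.4 m ≈ 36.4 m ✓

D ≈ 220 mm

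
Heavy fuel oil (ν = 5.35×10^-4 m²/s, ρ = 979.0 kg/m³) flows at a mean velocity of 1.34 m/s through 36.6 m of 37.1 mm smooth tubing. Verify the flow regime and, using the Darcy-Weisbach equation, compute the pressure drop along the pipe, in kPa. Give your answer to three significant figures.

Re = VD/ν = 1.34·0.03710/5.35×10^-4 = 92.9 → laminar (Re < 2300)
f = 64/Re = 0.6887
h_f = f(L/D)V²/(2g) = 0.6887·(36.6/0.03710)·1.34²/(2·9.81) = 62.18 m
Δp = ρg·h_f = 979.0·9.81·62.18 = 597.2 kPa

Δp ≈ 597 kPa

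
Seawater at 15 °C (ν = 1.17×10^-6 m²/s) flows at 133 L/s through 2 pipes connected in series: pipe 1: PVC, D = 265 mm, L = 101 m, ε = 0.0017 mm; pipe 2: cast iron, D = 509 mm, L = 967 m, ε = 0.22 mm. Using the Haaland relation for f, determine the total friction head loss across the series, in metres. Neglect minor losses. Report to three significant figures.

Pipe 1: V = 2.411 m/s, Re = 5.46×10^5, ε/D = 6.42×10^-6, f = 0.01293, h_1 = f(L/D)V²/2g = 1.461 m
Pipe 2: V = 0.6536 m/s, Re = 2.84×10^5, ε/D = 4.32×10^-4, f = 0.01774, h_2 = f(L/D)V²/2g = 0.7338 m
Series → Q common, losses add: H = Σh = 2.195 m

H ≈ 2.19 m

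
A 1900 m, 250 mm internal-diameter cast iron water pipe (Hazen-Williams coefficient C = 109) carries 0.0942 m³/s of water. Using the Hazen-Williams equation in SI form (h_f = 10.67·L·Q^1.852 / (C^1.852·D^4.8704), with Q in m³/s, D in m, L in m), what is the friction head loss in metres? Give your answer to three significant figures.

h_f ≈ 36.8 m

h_f = 10.67·1900·0.0942^1.852 / (109^1.852·0.250^4.8704) = 36.80 m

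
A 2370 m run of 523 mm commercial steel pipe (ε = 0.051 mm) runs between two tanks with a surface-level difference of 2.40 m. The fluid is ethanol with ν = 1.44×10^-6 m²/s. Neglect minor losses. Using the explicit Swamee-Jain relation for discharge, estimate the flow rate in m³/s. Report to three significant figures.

Q ≈ 0.176 m³/s

Swamee-Jain (Type II): Q = -0.965·√(gD⁵h_f/L)·ln[ε/(3.7D) + √(3.17ν²L/(gD³h_f))]
√(gD⁵h_f/L) = √(9.81·0.523⁵·2.40/2370) = 0.01972
ε/(3.7D) = 2.64×10^-5; √(3.17ν²L/(gD³h_f)) = 6.80×10^-5
Q = -0.965·0.01972·ln(9.437×10^-5) = 0.1763 m³/s
Check: V = 0.821 m/s, Re = 2.98×10^5, f = 0.01543, h_f = 2.40 m ≈ 2.40 m ✓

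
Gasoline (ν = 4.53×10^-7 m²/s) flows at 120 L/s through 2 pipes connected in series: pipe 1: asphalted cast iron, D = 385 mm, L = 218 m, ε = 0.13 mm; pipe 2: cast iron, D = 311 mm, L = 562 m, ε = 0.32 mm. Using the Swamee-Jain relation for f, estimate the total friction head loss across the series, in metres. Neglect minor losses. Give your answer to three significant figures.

Pipe 1: V = 1.031 m/s, Re = 8.76×10^5, ε/D = 3.38×10^-4, f = 0.01617, h_1 = f(L/D)V²/2g = 0.4959 m
Pipe 2: V = 1.580 m/s, Re = 1.08×10^6, ε/D = 0.00103, f = 0.02013, h_2 = f(L/D)V²/2g = 4.627 m
Series → Q common, losses add: H = Σh = 5.123 m

H ≈ 5.12 m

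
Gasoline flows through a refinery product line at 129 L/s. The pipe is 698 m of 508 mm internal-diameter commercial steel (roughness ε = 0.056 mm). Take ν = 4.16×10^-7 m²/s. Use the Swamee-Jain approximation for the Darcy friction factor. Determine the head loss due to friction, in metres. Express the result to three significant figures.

V = 4Q/(πD²) = 4·0.129/(π·0.508²) = 0.6365 m/s
Re = VD/ν = 0.6365·0.508/4.16×10^-7 = 7.77×10^5 → turbulent
ε/D = 0.056/508 = 1.10×10^-4
Swamee-Jain: f = 0.01395
h_f = f(L/D)V²/(2g) = 0.01395·(698/0.508)·0.6365²/(2·9.81) = 0.3958 m

h_f ≈ 0.396 m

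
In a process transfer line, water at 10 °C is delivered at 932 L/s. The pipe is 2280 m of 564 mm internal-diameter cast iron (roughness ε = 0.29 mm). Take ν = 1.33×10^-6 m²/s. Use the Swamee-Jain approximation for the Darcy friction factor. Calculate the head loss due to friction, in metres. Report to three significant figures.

h_f ≈ 49.3 m

V = 4Q/(πD²) = 4·0.932/(π·0.564²) = 3.731 m/s
Re = VD/ν = 3.731·0.564/1.33×10^-6 = 1.58×10^6 → turbulent
ε/D = 0.29/564 = 5.14×10^-4
Swamee-Jain: f = 0.01720
h_f = f(L/D)V²/(2g) = 0.01720·(2280/0.564)·3.731²/(2·9.81) = 49.33 m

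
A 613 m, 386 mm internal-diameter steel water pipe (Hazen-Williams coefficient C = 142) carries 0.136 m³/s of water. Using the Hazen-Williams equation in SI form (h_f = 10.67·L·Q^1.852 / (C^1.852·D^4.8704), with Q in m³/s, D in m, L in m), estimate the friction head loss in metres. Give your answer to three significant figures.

h_f ≈ 1.73 m

h_f = 10.67·613·0.136^1.852 / (142^1.852·0.386^4.8704) = 1.731 m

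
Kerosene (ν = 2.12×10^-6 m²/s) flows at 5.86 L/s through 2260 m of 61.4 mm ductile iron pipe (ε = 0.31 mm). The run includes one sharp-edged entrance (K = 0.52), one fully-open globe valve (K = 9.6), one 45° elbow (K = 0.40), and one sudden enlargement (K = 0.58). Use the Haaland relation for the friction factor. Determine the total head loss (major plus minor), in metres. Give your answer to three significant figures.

V = 4Q/(πD²) = 1.979 m/s; V²/2g = 0.1996 m
Re = 5.73×10^4, ε/D = 0.00505 → f = 0.03196 (Haaland)
Major: h_f = f(L/D)·V²/2g = 0.03196·36808·0.1996 = 234.9 m
Minor: ΣK = 11.1; h_m = ΣK·V²/2g = 2.216 m
Total H_L = 234.9 + 2.216 = 237.1 m

H_L ≈ 237 m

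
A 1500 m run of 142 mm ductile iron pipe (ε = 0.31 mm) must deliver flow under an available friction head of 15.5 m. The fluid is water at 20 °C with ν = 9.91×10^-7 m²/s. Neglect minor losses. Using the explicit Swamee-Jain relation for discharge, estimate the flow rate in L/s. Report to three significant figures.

Q ≈ 17.0 L/s

Swamee-Jain (Type II): Q = -0.965·√(gD⁵h_f/L)·ln[ε/(3.7D) + √(3.17ν²L/(gD³h_f))]
√(gD⁵h_f/L) = √(9.81·0.142⁵·15.5/1500) = 0.002419
ε/(3.7D) = 5.90×10^-4; √(3.17ν²L/(gD³h_f)) = 1.04×10^-4
Q = -0.965·0.002419·ln(6.936×10^-4) = 0.01698 m³/s
Check: V = 1.07 m/s, Re = 1.54×10^5, f = 0.02525, h_f = 15.6 m ≈ 15.5 m ✓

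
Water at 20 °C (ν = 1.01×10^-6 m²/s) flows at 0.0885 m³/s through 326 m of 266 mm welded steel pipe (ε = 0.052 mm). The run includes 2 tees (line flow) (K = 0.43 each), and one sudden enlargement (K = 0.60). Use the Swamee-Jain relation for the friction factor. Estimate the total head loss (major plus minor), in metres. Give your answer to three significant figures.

V = 4Q/(πD²) = 1.593 m/s; V²/2g = 0.1293 m
Re = 4.19×10^5, ε/D = 1.95×10^-4 → f = 0.01572 (Swamee-Jain)
Major: h_f = f(L/D)·V²/2g = 0.01572·1226·0.1293 = 2.490 m
Minor: ΣK = 1.46; h_m = ΣK·V²/2g = 0.1887 m
Total H_L = 2.490 + 0.1887 = 2.679 m

H_L ≈ 2.68 m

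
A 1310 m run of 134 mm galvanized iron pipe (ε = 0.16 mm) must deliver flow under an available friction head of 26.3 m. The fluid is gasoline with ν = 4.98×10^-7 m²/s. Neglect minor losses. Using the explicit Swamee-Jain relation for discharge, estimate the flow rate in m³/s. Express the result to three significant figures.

Q ≈ 0.0223 m³/s

Swamee-Jain (Type II): Q = -0.965·√(gD⁵h_f/L)·ln[ε/(3.7D) + √(3.17ν²L/(gD³h_f))]
√(gD⁵h_f/L) = √(9.81·0.134⁵·26.3/1310) = 0.002917
ε/(3.7D) = 3.23×10^-4; √(3.17ν²L/(gD³h_f)) = 4.07×10^-5
Q = -0.965·0.002917·ln(3.634×10^-4) = 0.02229 m³/s
Check: V = 1.58 m/s, Re = 4.25×10^5, f = 0.02126, h_f = 26.5 m ≈ 26.3 m ✓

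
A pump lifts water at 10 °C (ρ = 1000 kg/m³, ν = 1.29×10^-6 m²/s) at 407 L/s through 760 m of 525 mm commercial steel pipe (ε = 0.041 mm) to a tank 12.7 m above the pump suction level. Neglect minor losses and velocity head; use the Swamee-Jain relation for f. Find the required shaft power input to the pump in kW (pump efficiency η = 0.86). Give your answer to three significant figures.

V = 4Q/(πD²) = 1.880 m/s; Re = 7.65×10^5; ε/D = 7.81×10^-5; f = 0.01352
h_f = f(L/D)V²/2g = 3.527 m
Total head H = z + h_f = 12.7 + 3.527 = 16.23 m
P_hyd = ρgQH = 1000·9.81·0.407·16.23 = 64.79 kW
P_shaft = P_hyd/η = 64.79/0.86 = 75.34 kW

P_shaft ≈ 75.3 kW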